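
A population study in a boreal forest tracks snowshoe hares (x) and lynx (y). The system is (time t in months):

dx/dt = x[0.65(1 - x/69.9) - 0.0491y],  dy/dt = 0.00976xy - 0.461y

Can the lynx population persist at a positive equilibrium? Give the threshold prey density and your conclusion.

Threshold x = 47.2; K > 47.2, so yes, the predator persists.

The predator equation gives dy/dt > 0 only when x > 0.461/0.00976 = 47.2.
Without the predator, x → K = 69.9. Since 69.9 > 47.2, the predator can invade and persist.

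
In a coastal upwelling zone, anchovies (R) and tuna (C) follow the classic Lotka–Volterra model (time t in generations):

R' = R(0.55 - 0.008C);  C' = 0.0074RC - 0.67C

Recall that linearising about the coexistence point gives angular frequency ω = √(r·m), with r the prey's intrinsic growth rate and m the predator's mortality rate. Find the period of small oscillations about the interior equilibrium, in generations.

Here r = 0.55 and m = 0.67, so r·m = 0.369.
ω = √0.369 = 0.607 per generation, hence T = 2π/ω ≈ 10.4 generations.

T ≈ 10.4 generations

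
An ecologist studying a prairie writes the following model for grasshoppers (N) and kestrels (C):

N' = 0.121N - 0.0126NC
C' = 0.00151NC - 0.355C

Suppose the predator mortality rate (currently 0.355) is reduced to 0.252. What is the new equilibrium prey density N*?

At the interior fixed point, setting dC/dt = 0 with C > 0 fixes N* = (predator death rate)/(NC coefficient) — independent of the other coefficients.
With the change, N* = 0.252/0.00151 = 167; it falls from 235.

N* ≈ 167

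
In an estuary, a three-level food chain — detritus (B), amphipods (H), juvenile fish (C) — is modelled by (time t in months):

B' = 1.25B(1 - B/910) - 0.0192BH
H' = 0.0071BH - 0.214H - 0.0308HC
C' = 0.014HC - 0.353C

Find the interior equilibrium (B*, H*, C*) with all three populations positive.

From dC/dt = 0: 0.014H* = 0.353, so H* = 25.2.
From dB/dt = 0: 1.25(1 - B*/910) = 0.0192·25.2, giving B* = 910·(1 - 0.387) = 558.
From dH/dt = 0: 0.0071·558 - 0.214 = 0.0308C*, so C* = 3.74/0.0308 = 122.

B* ≈ 558, H* ≈ 25.2, C* ≈ 122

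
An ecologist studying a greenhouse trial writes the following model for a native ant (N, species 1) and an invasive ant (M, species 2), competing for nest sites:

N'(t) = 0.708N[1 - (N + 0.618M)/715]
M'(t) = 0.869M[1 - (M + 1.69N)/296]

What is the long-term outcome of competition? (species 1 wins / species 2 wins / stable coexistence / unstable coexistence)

Compare the nullcline intercepts: K1/α12 = 715/0.618 = 1160 > K2 = 296; K2/α21 = 296/1.69 = 175 < K1 = 715.
Since the inequalities point opposite ways, species 1 can invade but species 2 cannot.

species 1 excludes species 2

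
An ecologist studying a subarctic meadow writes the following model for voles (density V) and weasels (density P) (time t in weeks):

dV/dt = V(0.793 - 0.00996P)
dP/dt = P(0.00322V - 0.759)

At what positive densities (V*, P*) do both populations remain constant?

Set dP/dt = 0 with P > 0: 0.00322V - 0.759 = 0, so V* = 0.759/0.00322 = 236.
Set dV/dt = 0 with V > 0: 0.793 - 0.00996P = 0, so P* = 0.793/0.00996 = 79.6.

V* ≈ 236, P* ≈ 79.6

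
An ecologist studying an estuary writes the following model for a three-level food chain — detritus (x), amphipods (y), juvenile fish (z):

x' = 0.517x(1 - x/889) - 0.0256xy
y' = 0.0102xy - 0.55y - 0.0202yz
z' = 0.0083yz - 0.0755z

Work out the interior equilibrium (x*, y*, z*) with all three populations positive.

From dz/dt = 0: 0.0083y* = 0.0755, so y* = 9.1.
From dx/dt = 0: 0.517(1 - x*/889) = 0.0256·9.1, giving x* = 889·(1 - 0.45) = 489.
From dy/dt = 0: 0.0102·489 - 0.55 = 0.0202z*, so z* = 4.43/0.0202 = 219.

x* ≈ 489, y* ≈ 9.1, z* ≈ 219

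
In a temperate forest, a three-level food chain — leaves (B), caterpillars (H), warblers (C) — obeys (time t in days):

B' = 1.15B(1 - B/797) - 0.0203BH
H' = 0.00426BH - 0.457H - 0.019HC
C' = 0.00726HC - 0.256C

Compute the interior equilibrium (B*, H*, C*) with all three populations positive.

B* ≈ 301, H* ≈ 35.3, C* ≈ 43.4

From dC/dt = 0: 0.00726H* = 0.256, so H* = 35.3.
From dB/dt = 0: 1.15(1 - B*/797) = 0.0203·35.3, giving B* = 797·(1 - 0.622) = 301.
From dH/dt = 0: 0.00426·301 - 0.457 = 0.019C*, so C* = 0.825/0.019 = 43.4.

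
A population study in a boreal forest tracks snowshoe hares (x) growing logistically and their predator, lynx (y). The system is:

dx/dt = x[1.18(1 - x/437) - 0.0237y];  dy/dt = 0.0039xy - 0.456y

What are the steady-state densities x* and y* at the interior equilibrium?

From dy/dt = 0 with y > 0: 0.0039x* = 0.456, so x* = 117.
Substitute into dx/dt = 0: 1.18(1 - 117/437) = 0.0237y*.
The bracket is 0.732, giving y* = 0.864/0.0237 = 36.5.

x* ≈ 117, y* ≈ 36.5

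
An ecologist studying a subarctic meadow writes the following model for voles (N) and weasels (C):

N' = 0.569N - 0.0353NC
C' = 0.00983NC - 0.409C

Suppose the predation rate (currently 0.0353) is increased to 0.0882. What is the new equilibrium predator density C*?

C* ≈ 6.45

At the interior fixed point, setting dN/dt = 0 with N > 0 fixes C* = (prey growth rate)/(NC coefficient) — independent of the other coefficients.
With the change, C* = 0.569/0.0882 = 6.45; it falls from 16.1.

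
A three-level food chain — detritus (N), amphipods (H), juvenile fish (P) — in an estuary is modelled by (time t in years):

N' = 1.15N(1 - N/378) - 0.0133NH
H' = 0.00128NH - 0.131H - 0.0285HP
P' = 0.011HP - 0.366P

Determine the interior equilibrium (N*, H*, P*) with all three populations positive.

N* ≈ 233, H* ≈ 33.3, P* ≈ 5.85

From dP/dt = 0: 0.011H* = 0.366, so H* = 33.3.
From dN/dt = 0: 1.15(1 - N*/378) = 0.0133·33.3, giving N* = 378·(1 - 0.385) = 233.
From dH/dt = 0: 0.00128·233 - 0.131 = 0.0285P*, so P* = 0.167/0.0285 = 5.85.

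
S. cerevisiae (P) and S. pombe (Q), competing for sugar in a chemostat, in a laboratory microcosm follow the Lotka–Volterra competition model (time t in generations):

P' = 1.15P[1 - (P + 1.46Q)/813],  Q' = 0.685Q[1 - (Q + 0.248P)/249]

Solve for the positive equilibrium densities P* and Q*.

P* ≈ 705, Q* ≈ 74.3

Setting both brackets to zero gives the nullclines P + 1.46Q = 813 and 0.248P + Q = 249.
Substituting Q = 249 - 0.248P into the first: P(1 - 1.46·0.248) = 813 - 1.46·249.
So P* = 449/0.638 = 705, and then Q* = 249 - 0.248·705 = 74.3.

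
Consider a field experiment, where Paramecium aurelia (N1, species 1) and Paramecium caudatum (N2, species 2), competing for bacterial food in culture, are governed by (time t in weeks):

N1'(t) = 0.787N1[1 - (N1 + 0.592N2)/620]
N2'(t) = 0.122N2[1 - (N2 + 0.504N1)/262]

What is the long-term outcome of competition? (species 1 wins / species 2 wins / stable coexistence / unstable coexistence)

Compare the nullcline intercepts: K1/α12 = 620/0.592 = 1050 > K2 = 262; K2/α21 = 262/0.504 = 520 < K1 = 620.
Since the inequalities point opposite ways, species 1 can invade but species 2 cannot.

species 1 excludes species 2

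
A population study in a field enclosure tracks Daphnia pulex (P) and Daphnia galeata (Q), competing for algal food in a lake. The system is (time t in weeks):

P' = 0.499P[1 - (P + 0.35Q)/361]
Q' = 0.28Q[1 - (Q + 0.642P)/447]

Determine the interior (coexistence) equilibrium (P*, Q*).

P* ≈ 264, Q* ≈ 278

Setting both brackets to zero gives the nullclines P + 0.35Q = 361 and 0.642P + Q = 447.
Substituting Q = 447 - 0.642P into the first: P(1 - 0.35·0.642) = 361 - 0.35·447.
So P* = 205/0.775 = 264, and then Q* = 447 - 0.642·264 = 278.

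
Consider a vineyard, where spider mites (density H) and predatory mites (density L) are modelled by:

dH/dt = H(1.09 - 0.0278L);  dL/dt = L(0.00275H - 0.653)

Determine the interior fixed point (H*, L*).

H* ≈ 237, L* ≈ 39.2

Set dL/dt = 0 with L > 0: 0.00275H - 0.653 = 0, so H* = 0.653/0.00275 = 237.
Set dH/dt = 0 with H > 0: 1.09 - 0.0278L = 0, so L* = 1.09/0.0278 = 39.2.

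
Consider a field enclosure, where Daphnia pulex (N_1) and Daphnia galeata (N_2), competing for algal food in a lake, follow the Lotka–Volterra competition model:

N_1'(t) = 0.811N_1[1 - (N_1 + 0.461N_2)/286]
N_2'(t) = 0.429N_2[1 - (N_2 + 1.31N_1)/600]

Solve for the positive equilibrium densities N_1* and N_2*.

Setting both brackets to zero gives the nullclines N_1 + 0.461N_2 = 286 and 1.31N_1 + N_2 = 600.
Substituting N_2 = 600 - 1.31N_1 into the first: N_1(1 - 0.461·1.31) = 286 - 0.461·600.
So N_1* = 9.4/0.396 = 23.7, and then N_2* = 600 - 1.31·23.7 = 569.

N_1* ≈ 23.7, N_2* ≈ 569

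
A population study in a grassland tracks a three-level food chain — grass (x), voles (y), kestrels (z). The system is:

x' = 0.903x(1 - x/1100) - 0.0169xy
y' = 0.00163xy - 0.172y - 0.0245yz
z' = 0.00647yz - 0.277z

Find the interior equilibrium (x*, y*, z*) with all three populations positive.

x* ≈ 219, y* ≈ 42.8, z* ≈ 7.52

From dz/dt = 0: 0.00647y* = 0.277, so y* = 42.8.
From dx/dt = 0: 0.903(1 - x*/1100) = 0.0169·42.8, giving x* = 1100·(1 - 0.801) = 219.
From dy/dt = 0: 0.00163·219 - 0.172 = 0.0245z*, so z* = 0.184/0.0245 = 7.52.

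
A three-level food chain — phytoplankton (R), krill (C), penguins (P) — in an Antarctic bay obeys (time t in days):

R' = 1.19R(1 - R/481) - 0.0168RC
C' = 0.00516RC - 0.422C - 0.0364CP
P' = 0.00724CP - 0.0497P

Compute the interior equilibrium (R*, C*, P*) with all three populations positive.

From dP/dt = 0: 0.00724C* = 0.0497, so C* = 6.86.
From dR/dt = 0: 1.19(1 - R*/481) = 0.0168·6.86, giving R* = 481·(1 - 0.0969) = 434.
From dC/dt = 0: 0.00516·434 - 0.422 = 0.0364P*, so P* = 1.82/0.0364 = 50.

R* ≈ 434, C* ≈ 6.86, P* ≈ 50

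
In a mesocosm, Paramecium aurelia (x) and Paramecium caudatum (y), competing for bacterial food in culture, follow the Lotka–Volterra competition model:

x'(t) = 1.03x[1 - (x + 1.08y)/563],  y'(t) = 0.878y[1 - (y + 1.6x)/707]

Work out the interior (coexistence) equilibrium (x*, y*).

x* ≈ 275, y* ≈ 266

Setting both brackets to zero gives the nullclines x + 1.08y = 563 and 1.6x + y = 707.
Substituting y = 707 - 1.6x into the first: x(1 - 1.08·1.6) = 563 - 1.08·707.
So x* = -201/-0.728 = 275, and then y* = 707 - 1.6·275 = 266.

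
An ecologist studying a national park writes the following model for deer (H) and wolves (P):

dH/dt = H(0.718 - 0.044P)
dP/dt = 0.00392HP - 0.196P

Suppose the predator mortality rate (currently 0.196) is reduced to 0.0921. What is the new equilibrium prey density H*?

At the interior fixed point, setting dP/dt = 0 with P > 0 fixes H* = (predator death rate)/(HP coefficient) — independent of the other coefficients.
With the change, H* = 0.0921/0.00392 = 23.5; it falls from 50.

H* ≈ 23.5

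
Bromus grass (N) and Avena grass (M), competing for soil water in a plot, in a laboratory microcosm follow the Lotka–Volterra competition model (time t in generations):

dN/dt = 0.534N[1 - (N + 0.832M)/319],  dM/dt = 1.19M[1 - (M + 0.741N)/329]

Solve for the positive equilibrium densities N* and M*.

Setting both brackets to zero gives the nullclines N + 0.832M = 319 and 0.741N + M = 329.
Substituting M = 329 - 0.741N into the first: N(1 - 0.832·0.741) = 319 - 0.832·329.
So N* = 45.3/0.383 = 118, and then M* = 329 - 0.741·118 = 242.

N* ≈ 118, M* ≈ 242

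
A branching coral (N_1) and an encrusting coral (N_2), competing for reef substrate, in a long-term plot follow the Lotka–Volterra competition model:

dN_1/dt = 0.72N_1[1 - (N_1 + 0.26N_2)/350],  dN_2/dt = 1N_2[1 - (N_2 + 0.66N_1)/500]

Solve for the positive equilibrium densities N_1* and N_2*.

Setting both brackets to zero gives the nullclines N_1 + 0.26N_2 = 350 and 0.66N_1 + N_2 = 500.
Substituting N_2 = 500 - 0.66N_1 into the first: N_1(1 - 0.26·0.66) = 350 - 0.26·500.
So N_1* = 220/0.828 = 266, and then N_2* = 500 - 0.66·266 = 325.

N_1* ≈ 266, N_2* ≈ 325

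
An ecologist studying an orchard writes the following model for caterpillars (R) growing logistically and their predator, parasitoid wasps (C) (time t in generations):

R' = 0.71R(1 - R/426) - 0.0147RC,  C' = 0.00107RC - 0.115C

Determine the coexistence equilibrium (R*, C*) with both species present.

R* ≈ 107, C* ≈ 36.1

From dC/dt = 0 with C > 0: 0.00107R* = 0.115, so R* = 107.
Substitute into dR/dt = 0: 0.71(1 - 107/426) = 0.0147C*.
The bracket is 0.748, giving C* = 0.531/0.0147 = 36.1.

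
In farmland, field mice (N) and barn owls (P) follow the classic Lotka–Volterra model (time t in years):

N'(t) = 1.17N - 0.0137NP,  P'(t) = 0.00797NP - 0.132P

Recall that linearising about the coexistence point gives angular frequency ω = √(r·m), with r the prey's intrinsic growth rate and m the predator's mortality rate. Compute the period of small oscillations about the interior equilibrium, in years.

Here r = 1.17 and m = 0.132, so r·m = 0.154.
ω = √0.154 = 0.393 per year, hence T = 2π/ω ≈ 16 years.

T ≈ 16 years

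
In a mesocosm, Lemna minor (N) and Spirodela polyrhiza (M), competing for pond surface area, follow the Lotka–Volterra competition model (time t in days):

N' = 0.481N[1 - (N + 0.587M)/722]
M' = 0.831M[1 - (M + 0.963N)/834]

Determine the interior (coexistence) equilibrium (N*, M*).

Setting both brackets to zero gives the nullclines N + 0.587M = 722 and 0.963N + M = 834.
Substituting M = 834 - 0.963N into the first: N(1 - 0.587·0.963) = 722 - 0.587·834.
So N* = 232/0.435 = 535, and then M* = 834 - 0.963·535 = 319.

N* ≈ 535, M* ≈ 319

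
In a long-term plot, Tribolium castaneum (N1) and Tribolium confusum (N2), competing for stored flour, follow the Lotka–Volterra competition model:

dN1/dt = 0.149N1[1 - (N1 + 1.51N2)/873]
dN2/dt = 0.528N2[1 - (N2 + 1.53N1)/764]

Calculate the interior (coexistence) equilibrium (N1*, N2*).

Setting both brackets to zero gives the nullclines N1 + 1.51N2 = 873 and 1.53N1 + N2 = 764.
Substituting N2 = 764 - 1.53N1 into the first: N1(1 - 1.51·1.53) = 873 - 1.51·764.
So N1* = -281/-1.31 = 214, and then N2* = 764 - 1.53·214 = 436.

N1* ≈ 214, N2* ≈ 436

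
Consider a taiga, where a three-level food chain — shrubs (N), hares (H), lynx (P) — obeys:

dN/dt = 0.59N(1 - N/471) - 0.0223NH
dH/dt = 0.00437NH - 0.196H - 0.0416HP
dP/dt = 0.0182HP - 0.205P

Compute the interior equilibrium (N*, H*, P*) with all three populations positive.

From dP/dt = 0: 0.0182H* = 0.205, so H* = 11.3.
From dN/dt = 0: 0.59(1 - N*/471) = 0.0223·11.3, giving N* = 471·(1 - 0.426) = 270.
From dH/dt = 0: 0.00437·270 - 0.196 = 0.0416P*, so P* = 0.986/0.0416 = 23.7.

N* ≈ 270, H* ≈ 11.3, P* ≈ 23.7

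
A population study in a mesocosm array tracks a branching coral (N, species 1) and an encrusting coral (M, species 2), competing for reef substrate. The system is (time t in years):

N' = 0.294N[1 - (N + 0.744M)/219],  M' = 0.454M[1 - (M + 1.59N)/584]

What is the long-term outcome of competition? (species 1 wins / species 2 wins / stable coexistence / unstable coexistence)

Compare the nullcline intercepts: K1/α12 = 219/0.744 = 294 < K2 = 584; K2/α21 = 584/1.59 = 367 > K1 = 219.
Since the inequalities point opposite ways, species 2 can invade but species 1 cannot.

species 2 excludes species 1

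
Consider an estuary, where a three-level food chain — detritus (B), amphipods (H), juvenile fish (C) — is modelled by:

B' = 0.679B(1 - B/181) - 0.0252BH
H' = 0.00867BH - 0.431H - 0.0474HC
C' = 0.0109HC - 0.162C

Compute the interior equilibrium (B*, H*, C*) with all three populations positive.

From dC/dt = 0: 0.0109H* = 0.162, so H* = 14.9.
From dB/dt = 0: 0.679(1 - B*/181) = 0.0252·14.9, giving B* = 181·(1 - 0.552) = 81.2.
From dH/dt = 0: 0.00867·81.2 - 0.431 = 0.0474C*, so C* = 0.273/0.0474 = 5.75.

B* ≈ 81.2, H* ≈ 14.9, C* ≈ 5.75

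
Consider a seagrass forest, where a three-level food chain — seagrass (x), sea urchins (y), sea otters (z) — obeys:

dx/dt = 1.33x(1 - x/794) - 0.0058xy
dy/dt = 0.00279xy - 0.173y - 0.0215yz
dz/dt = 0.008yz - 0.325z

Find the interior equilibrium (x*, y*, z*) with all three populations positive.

x* ≈ 653, y* ≈ 40.6, z* ≈ 76.7

From dz/dt = 0: 0.008y* = 0.325, so y* = 40.6.
From dx/dt = 0: 1.33(1 - x*/794) = 0.0058·40.6, giving x* = 794·(1 - 0.177) = 653.
From dy/dt = 0: 0.00279·653 - 0.173 = 0.0215z*, so z* = 1.65/0.0215 = 76.7.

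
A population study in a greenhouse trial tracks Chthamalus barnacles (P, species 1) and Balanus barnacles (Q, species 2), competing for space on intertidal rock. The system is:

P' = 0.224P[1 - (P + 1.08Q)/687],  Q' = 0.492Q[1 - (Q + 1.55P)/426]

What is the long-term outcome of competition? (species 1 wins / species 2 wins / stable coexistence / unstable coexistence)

species 1 excludes species 2

Compare the nullcline intercepts: K1/α12 = 687/1.08 = 636 > K2 = 426; K2/α21 = 426/1.55 = 275 < K1 = 687.
Since the inequalities point opposite ways, species 1 can invade but species 2 cannot.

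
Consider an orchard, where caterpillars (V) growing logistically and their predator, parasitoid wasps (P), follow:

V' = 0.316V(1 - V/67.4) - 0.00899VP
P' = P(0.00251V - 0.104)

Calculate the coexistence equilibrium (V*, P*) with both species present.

From dP/dt = 0 with P > 0: 0.00251V* = 0.104, so V* = 41.4.
Substitute into dV/dt = 0: 0.316(1 - 41.4/67.4) = 0.00899P*.
The bracket is 0.385, giving P* = 0.122/0.00899 = 13.5.

V* ≈ 41.4, P* ≈ 13.5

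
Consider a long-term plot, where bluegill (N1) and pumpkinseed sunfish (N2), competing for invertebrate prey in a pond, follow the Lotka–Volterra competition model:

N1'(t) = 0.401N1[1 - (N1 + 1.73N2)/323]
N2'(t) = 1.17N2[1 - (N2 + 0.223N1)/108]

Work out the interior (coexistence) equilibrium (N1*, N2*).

N1* ≈ 222, N2* ≈ 58.6

Setting both brackets to zero gives the nullclines N1 + 1.73N2 = 323 and 0.223N1 + N2 = 108.
Substituting N2 = 108 - 0.223N1 into the first: N1(1 - 1.73·0.223) = 323 - 1.73·108.
So N1* = 136/0.614 = 222, and then N2* = 108 - 0.223·222 = 58.6.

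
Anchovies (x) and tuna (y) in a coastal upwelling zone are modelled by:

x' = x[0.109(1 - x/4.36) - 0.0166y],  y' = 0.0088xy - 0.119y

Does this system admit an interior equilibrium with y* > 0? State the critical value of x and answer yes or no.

Threshold x = 13.5; K < 13.5, so no, the predator goes extinct.

The predator equation gives dy/dt > 0 only when x > 0.119/0.0088 = 13.5.
Without the predator, x → K = 4.36. Since 4.36 < 13.5, the predator cannot invade.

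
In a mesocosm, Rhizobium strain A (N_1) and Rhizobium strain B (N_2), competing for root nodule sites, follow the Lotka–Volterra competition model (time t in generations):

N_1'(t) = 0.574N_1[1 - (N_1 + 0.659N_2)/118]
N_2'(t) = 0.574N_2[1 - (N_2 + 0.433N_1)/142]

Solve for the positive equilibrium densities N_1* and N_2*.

Setting both brackets to zero gives the nullclines N_1 + 0.659N_2 = 118 and 0.433N_1 + N_2 = 142.
Substituting N_2 = 142 - 0.433N_1 into the first: N_1(1 - 0.659·0.433) = 118 - 0.659·142.
So N_1* = 24.4/0.715 = 34.2, and then N_2* = 142 - 0.433·34.2 = 127.

N_1* ≈ 34.2, N_2* ≈ 127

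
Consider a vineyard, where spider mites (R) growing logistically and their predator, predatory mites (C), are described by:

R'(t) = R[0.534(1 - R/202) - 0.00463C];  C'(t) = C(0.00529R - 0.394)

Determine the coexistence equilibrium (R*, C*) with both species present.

From dC/dt = 0 with C > 0: 0.00529R* = 0.394, so R* = 74.5.
Substitute into dR/dt = 0: 0.534(1 - 74.5/202) = 0.00463C*.
The bracket is 0.631, giving C* = 0.337/0.00463 = 72.8.

R* ≈ 74.5, C* ≈ 72.8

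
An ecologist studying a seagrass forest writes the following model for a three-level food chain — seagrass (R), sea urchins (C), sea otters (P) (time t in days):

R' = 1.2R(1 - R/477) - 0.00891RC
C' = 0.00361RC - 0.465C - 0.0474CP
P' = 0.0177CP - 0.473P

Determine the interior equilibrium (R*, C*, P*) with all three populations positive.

R* ≈ 382, C* ≈ 26.7, P* ≈ 19.3

From dP/dt = 0: 0.0177C* = 0.473, so C* = 26.7.
From dR/dt = 0: 1.2(1 - R*/477) = 0.00891·26.7, giving R* = 477·(1 - 0.198) = 382.
From dC/dt = 0: 0.00361·382 - 0.465 = 0.0474P*, so P* = 0.915/0.0474 = 19.3.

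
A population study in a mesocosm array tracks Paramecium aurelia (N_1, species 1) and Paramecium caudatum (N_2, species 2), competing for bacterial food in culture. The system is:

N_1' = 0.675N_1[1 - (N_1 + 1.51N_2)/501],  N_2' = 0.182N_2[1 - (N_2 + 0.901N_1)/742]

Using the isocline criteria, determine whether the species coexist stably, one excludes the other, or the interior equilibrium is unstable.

Compare the nullcline intercepts: K1/α12 = 501/1.51 = 332 < K2 = 742; K2/α21 = 742/0.901 = 824 > K1 = 501.
Since the inequalities point opposite ways, species 2 can invade but species 1 cannot.

species 2 excludes species 1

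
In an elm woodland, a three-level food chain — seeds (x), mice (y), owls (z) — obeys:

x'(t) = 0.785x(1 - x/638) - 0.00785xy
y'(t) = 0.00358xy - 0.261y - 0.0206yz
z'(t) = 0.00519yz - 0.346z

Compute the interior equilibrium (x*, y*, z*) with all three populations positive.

x* ≈ 213, y* ≈ 66.7, z* ≈ 24.3

From dz/dt = 0: 0.00519y* = 0.346, so y* = 66.7.
From dx/dt = 0: 0.785(1 - x*/638) = 0.00785·66.7, giving x* = 638·(1 - 0.667) = 213.
From dy/dt = 0: 0.00358·213 - 0.261 = 0.0206z*, so z* = 0.5/0.0206 = 24.3.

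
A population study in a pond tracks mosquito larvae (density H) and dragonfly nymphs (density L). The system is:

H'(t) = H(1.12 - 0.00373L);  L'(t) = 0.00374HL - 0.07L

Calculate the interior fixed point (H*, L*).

H* ≈ 18.7, L* ≈ 300

Set dL/dt = 0 with L > 0: 0.00374H - 0.07 = 0, so H* = 0.07/0.00374 = 18.7.
Set dH/dt = 0 with H > 0: 1.12 - 0.00373L = 0, so L* = 1.12/0.00373 = 300.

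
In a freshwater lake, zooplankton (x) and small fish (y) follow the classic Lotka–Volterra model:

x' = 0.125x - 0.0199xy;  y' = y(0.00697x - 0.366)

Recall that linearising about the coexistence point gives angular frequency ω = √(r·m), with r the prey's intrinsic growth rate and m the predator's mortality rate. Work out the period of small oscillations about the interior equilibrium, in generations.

T ≈ 29.4 generations

Here r = 0.125 and m = 0.366, so r·m = 0.0457.
ω = √0.0457 = 0.214 per generation, hence T = 2π/ω ≈ 29.4 generations.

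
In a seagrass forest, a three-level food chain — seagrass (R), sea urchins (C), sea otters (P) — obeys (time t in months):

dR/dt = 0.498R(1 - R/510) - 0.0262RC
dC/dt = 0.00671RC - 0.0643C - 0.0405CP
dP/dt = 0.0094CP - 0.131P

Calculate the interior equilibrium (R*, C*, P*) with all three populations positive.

From dP/dt = 0: 0.0094C* = 0.131, so C* = 13.9.
From dR/dt = 0: 0.498(1 - R*/510) = 0.0262·13.9, giving R* = 510·(1 - 0.733) = 136.
From dC/dt = 0: 0.00671·136 - 0.0643 = 0.0405P*, so P* = 0.849/0.0405 = 21.

R* ≈ 136, C* ≈ 13.9, P* ≈ 21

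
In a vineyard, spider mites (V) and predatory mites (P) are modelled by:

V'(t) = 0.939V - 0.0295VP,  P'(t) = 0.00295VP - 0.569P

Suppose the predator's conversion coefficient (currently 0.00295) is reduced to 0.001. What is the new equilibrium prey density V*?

At the interior fixed point, setting dP/dt = 0 with P > 0 fixes V* = (predator death rate)/(VP coefficient) — independent of the other coefficients.
With the change, V* = 0.569/0.001 = 569; it rises from 193.

V* ≈ 569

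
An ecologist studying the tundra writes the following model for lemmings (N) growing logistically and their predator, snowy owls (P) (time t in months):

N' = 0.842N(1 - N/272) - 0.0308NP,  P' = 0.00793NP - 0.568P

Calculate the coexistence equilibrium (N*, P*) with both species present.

From dP/dt = 0 with P > 0: 0.00793N* = 0.568, so N* = 71.6.
Substitute into dN/dt = 0: 0.842(1 - 71.6/272) = 0.0308P*.
The bracket is 0.737, giving P* = 0.62/0.0308 = 20.1.

N* ≈ 71.6, P* ≈ 20.1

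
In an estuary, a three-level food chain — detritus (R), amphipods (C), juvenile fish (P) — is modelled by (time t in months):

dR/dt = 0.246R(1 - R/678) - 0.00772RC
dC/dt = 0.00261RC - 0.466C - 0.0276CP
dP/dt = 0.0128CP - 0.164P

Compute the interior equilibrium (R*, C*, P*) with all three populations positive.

R* ≈ 405, C* ≈ 12.8, P* ≈ 21.5

From dP/dt = 0: 0.0128C* = 0.164, so C* = 12.8.
From dR/dt = 0: 0.246(1 - R*/678) = 0.00772·12.8, giving R* = 678·(1 - 0.402) = 405.
From dC/dt = 0: 0.00261·405 - 0.466 = 0.0276P*, so P* = 0.592/0.0276 = 21.5.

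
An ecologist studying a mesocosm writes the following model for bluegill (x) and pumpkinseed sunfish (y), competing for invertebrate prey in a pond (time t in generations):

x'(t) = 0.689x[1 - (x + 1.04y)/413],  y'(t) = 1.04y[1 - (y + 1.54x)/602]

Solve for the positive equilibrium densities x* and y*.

x* ≈ 354, y* ≈ 56.5

Setting both brackets to zero gives the nullclines x + 1.04y = 413 and 1.54x + y = 602.
Substituting y = 602 - 1.54x into the first: x(1 - 1.04·1.54) = 413 - 1.04·602.
So x* = -213/-0.602 = 354, and then y* = 602 - 1.54·354 = 56.5.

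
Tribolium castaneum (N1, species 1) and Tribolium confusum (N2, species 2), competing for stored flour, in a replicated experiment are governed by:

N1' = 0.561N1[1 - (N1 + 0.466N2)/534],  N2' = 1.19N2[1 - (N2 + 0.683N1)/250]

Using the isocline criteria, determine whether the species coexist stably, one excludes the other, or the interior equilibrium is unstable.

species 1 excludes species 2

Compare the nullcline intercepts: K1/α12 = 534/0.466 = 1150 > K2 = 250; K2/α21 = 250/0.683 = 366 < K1 = 534.
Since the inequalities point opposite ways, species 1 can invade but species 2 cannot.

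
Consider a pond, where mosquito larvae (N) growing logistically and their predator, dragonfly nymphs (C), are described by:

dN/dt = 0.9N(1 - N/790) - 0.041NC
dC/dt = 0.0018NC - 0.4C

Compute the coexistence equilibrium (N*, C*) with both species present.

N* ≈ 222, C* ≈ 15.8

From dC/dt = 0 with C > 0: 0.0018N* = 0.4, so N* = 222.
Substitute into dN/dt = 0: 0.9(1 - 222/790) = 0.041C*.
The bracket is 0.719, giving C* = 0.647/0.041 = 15.8.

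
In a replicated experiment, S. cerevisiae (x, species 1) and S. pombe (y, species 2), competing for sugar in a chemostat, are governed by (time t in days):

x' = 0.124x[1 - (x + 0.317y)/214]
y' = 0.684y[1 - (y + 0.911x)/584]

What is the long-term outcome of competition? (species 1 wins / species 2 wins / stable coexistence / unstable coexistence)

Compare the nullcline intercepts: K1/α12 = 214/0.317 = 675 > K2 = 584; K2/α21 = 584/0.911 = 641 > K1 = 214.
Since both inequalities hold, each species can invade when rare, so the interior equilibrium is stable.

stable coexistence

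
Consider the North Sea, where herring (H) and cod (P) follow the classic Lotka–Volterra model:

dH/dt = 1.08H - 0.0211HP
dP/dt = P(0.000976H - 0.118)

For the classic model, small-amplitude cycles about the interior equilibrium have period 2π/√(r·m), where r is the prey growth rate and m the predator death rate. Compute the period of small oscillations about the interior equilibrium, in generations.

Here r = 1.08 and m = 0.118, so r·m = 0.127.
ω = √0.127 = 0.357 per generation, hence T = 2π/ω ≈ 17.6 generations.

T ≈ 17.6 generations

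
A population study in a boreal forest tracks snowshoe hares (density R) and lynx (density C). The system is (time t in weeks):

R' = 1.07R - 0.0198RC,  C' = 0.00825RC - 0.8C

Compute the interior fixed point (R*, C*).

Set dC/dt = 0 with C > 0: 0.00825R - 0.8 = 0, so R* = 0.8/0.00825 = 97.
Set dR/dt = 0 with R > 0: 1.07 - 0.0198C = 0, so C* = 1.07/0.0198 = 54.

R* ≈ 97, C* ≈ 54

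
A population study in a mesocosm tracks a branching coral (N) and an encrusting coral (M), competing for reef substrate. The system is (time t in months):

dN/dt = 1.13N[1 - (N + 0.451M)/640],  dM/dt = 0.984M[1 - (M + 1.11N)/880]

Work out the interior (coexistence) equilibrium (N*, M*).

Setting both brackets to zero gives the nullclines N + 0.451M = 640 and 1.11N + M = 880.
Substituting M = 880 - 1.11N into the first: N(1 - 0.451·1.11) = 640 - 0.451·880.
So N* = 243/0.499 = 487, and then M* = 880 - 1.11·487 = 340.

N* ≈ 487, M* ≈ 340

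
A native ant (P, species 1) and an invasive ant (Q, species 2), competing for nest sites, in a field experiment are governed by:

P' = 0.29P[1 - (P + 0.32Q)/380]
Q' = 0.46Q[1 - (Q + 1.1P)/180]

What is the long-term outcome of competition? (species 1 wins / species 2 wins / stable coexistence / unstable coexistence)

species 1 excludes species 2

Compare the nullcline intercepts: K1/α12 = 380/0.32 = 1190 > K2 = 180; K2/α21 = 180/1.1 = 164 < K1 = 380.
Since the inequalities point opposite ways, species 1 can invade but species 2 cannot.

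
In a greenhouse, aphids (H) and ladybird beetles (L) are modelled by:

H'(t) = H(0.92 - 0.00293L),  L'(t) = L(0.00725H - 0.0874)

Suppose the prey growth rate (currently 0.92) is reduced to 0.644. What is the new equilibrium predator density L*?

At the interior fixed point, setting dH/dt = 0 with H > 0 fixes L* = (prey growth rate)/(HL coefficient) — independent of the other coefficients.
With the change, L* = 0.644/0.00293 = 220; it falls from 314.

L* ≈ 220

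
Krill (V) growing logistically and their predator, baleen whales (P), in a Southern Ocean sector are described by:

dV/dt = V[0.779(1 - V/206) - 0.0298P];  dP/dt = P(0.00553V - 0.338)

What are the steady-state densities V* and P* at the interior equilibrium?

V* ≈ 61.1, P* ≈ 18.4

From dP/dt = 0 with P > 0: 0.00553V* = 0.338, so V* = 61.1.
Substitute into dV/dt = 0: 0.779(1 - 61.1/206) = 0.0298P*.
The bracket is 0.703, giving P* = 0.548/0.0298 = 18.4.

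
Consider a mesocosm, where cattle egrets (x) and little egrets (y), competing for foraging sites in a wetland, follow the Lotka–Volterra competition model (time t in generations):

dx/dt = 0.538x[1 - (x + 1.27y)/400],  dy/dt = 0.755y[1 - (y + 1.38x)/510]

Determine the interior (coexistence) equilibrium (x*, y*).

Setting both brackets to zero gives the nullclines x + 1.27y = 400 and 1.38x + y = 510.
Substituting y = 510 - 1.38x into the first: x(1 - 1.27·1.38) = 400 - 1.27·510.
So x* = -248/-0.753 = 329, and then y* = 510 - 1.38·329 = 55.8.

x* ≈ 329, y* ≈ 55.8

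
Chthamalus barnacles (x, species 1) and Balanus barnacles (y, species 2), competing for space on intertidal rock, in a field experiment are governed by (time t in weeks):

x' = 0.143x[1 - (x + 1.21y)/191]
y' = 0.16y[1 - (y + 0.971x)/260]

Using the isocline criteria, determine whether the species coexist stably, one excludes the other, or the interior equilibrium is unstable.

Compare the nullcline intercepts: K1/α12 = 191/1.21 = 158 < K2 = 260; K2/α21 = 260/0.971 = 268 > K1 = 191.
Since the inequalities point opposite ways, species 2 can invade but species 1 cannot.

species 2 excludes species 1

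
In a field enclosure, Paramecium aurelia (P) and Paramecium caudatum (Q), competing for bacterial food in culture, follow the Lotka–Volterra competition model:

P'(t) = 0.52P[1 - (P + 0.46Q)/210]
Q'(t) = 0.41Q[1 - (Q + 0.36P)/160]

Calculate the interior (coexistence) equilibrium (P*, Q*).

Setting both brackets to zero gives the nullclines P + 0.46Q = 210 and 0.36P + Q = 160.
Substituting Q = 160 - 0.36P into the first: P(1 - 0.46·0.36) = 210 - 0.46·160.
So P* = 136/0.834 = 163, and then Q* = 160 - 0.36·163 = 101.

P* ≈ 163, Q* ≈ 101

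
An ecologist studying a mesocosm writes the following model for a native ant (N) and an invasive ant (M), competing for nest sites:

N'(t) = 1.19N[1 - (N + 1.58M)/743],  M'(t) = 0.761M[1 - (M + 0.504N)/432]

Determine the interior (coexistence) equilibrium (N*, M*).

Setting both brackets to zero gives the nullclines N + 1.58M = 743 and 0.504N + M = 432.
Substituting M = 432 - 0.504N into the first: N(1 - 1.58·0.504) = 743 - 1.58·432.
So N* = 60.4/0.204 = 297, and then M* = 432 - 0.504·297 = 282.

N* ≈ 297, M* ≈ 282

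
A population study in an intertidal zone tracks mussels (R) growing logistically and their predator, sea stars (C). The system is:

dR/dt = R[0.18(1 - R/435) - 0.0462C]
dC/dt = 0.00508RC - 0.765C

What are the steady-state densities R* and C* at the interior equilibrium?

R* ≈ 151, C* ≈ 2.55

From dC/dt = 0 with C > 0: 0.00508R* = 0.765, so R* = 151.
Substitute into dR/dt = 0: 0.18(1 - 151/435) = 0.0462C*.
The bracket is 0.654, giving C* = 0.118/0.0462 = 2.55.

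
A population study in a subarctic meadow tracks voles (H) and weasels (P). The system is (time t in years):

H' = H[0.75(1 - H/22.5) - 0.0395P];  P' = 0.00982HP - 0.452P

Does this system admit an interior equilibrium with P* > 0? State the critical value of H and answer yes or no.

Threshold H = 46; K < 46, so no, the predator goes extinct.

The predator equation gives dP/dt > 0 only when H > 0.452/0.00982 = 46.
Without the predator, H → K = 22.5. Since 22.5 < 46, the predator cannot invade.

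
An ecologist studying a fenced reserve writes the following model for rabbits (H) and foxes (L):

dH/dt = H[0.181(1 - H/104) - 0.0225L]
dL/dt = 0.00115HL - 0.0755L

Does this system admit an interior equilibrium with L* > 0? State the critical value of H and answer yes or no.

Threshold H = 65.7; K > 65.7, so yes, the predator persists.

The predator equation gives dL/dt > 0 only when H > 0.0755/0.00115 = 65.7.
Without the predator, H → K = 104. Since 104 > 65.7, the predator can invade and persist.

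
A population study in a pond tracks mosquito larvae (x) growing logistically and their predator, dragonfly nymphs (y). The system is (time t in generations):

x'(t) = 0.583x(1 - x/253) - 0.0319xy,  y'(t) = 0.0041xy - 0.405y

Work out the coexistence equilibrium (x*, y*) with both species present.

x* ≈ 98.8, y* ≈ 11.1

From dy/dt = 0 with y > 0: 0.0041x* = 0.405, so x* = 98.8.
Substitute into dx/dt = 0: 0.583(1 - 98.8/253) = 0.0319y*.
The bracket is 0.61, giving y* = 0.355/0.0319 = 11.1.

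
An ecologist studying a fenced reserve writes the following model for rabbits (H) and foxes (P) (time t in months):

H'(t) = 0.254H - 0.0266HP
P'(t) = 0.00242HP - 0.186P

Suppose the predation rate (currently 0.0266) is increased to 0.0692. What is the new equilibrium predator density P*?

P* ≈ 3.67

At the interior fixed point, setting dH/dt = 0 with H > 0 fixes P* = (prey growth rate)/(HP coefficient) — independent of the other coefficients.
With the change, P* = 0.254/0.0692 = 3.67; it falls from 9.55.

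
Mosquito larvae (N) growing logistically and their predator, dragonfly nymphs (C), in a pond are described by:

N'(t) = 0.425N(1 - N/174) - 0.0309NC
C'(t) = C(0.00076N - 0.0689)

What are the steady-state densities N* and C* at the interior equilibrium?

N* ≈ 90.7, C* ≈ 6.59

From dC/dt = 0 with C > 0: 0.00076N* = 0.0689, so N* = 90.7.
Substitute into dN/dt = 0: 0.425(1 - 90.7/174) = 0.0309C*.
The bracket is 0.479, giving C* = 0.204/0.0309 = 6.59.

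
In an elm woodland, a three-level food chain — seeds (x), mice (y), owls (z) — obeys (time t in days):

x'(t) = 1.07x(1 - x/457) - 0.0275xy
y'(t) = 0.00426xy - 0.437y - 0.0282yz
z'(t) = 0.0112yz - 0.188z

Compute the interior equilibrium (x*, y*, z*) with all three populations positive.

From dz/dt = 0: 0.0112y* = 0.188, so y* = 16.8.
From dx/dt = 0: 1.07(1 - x*/457) = 0.0275·16.8, giving x* = 457·(1 - 0.431) = 260.
From dy/dt = 0: 0.00426·260 - 0.437 = 0.0282z*, so z* = 0.67/0.0282 = 23.8.

x* ≈ 260, y* ≈ 16.8, z* ≈ 23.8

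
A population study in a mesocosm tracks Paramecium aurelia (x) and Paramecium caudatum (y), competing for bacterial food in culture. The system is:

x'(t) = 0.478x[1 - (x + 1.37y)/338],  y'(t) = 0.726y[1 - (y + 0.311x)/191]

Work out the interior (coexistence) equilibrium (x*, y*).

x* ≈ 133, y* ≈ 150

Setting both brackets to zero gives the nullclines x + 1.37y = 338 and 0.311x + y = 191.
Substituting y = 191 - 0.311x into the first: x(1 - 1.37·0.311) = 338 - 1.37·191.
So x* = 76.3/0.574 = 133, and then y* = 191 - 0.311·133 = 150.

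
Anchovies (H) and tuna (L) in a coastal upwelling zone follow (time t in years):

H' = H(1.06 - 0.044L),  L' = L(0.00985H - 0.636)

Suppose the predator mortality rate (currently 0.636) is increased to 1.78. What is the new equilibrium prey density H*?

At the interior fixed point, setting dL/dt = 0 with L > 0 fixes H* = (predator death rate)/(HL coefficient) — independent of the other coefficients.
With the change, H* = 1.78/0.00985 = 181; it rises from 64.6.

H* ≈ 181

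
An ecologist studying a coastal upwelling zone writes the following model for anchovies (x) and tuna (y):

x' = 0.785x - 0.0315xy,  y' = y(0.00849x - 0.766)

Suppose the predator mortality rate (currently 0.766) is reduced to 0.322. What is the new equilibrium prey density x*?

x* ≈ 37.9

At the interior fixed point, setting dy/dt = 0 with y > 0 fixes x* = (predator death rate)/(xy coefficient) — independent of the other coefficients.
With the change, x* = 0.322/0.00849 = 37.9; it falls from 90.2.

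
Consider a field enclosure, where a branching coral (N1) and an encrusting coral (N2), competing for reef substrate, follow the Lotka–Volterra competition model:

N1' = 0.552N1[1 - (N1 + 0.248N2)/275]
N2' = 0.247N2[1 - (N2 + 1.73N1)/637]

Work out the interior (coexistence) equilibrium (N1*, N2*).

Setting both brackets to zero gives the nullclines N1 + 0.248N2 = 275 and 1.73N1 + N2 = 637.
Substituting N2 = 637 - 1.73N1 into the first: N1(1 - 0.248·1.73) = 275 - 0.248·637.
So N1* = 117/0.571 = 205, and then N2* = 637 - 1.73·205 = 282.

N1* ≈ 205, N2* ≈ 282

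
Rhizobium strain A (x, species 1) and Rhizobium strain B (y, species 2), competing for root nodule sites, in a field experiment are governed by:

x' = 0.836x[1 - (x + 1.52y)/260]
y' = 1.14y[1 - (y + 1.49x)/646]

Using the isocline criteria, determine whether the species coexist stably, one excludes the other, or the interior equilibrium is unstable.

species 2 excludes species 1

Compare the nullcline intercepts: K1/α12 = 260/1.52 = 171 < K2 = 646; K2/α21 = 646/1.49 = 434 > K1 = 260.
Since the inequalities point opposite ways, species 2 can invade but species 1 cannot.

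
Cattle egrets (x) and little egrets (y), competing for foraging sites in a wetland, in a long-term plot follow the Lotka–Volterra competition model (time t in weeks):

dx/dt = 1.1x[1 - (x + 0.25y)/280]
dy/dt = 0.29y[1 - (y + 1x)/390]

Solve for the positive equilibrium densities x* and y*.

Setting both brackets to zero gives the nullclines x + 0.25y = 280 and 1x + y = 390.
Substituting y = 390 - 1x into the first: x(1 - 0.25·1) = 280 - 0.25·390.
So x* = 182/0.75 = 243, and then y* = 390 - 1·243 = 147.

x* ≈ 243, y* ≈ 147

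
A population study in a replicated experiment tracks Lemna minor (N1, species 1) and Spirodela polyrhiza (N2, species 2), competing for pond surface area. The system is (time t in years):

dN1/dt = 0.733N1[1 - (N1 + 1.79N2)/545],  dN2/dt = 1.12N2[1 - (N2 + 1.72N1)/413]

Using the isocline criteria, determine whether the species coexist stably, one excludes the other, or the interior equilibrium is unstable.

unstable coexistence (outcome depends on initial conditions)

Compare the nullcline intercepts: K1/α12 = 545/1.79 = 304 < K2 = 413; K2/α21 = 413/1.72 = 240 < K1 = 545.
Since both are reversed, neither can invade when rare; the interior point is a saddle.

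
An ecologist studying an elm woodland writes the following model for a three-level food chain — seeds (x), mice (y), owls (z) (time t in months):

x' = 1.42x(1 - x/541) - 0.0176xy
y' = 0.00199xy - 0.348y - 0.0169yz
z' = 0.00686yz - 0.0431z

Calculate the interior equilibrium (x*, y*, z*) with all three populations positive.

x* ≈ 499, y* ≈ 6.28, z* ≈ 38.2

From dz/dt = 0: 0.00686y* = 0.0431, so y* = 6.28.
From dx/dt = 0: 1.42(1 - x*/541) = 0.0176·6.28, giving x* = 541·(1 - 0.0779) = 499.
From dy/dt = 0: 0.00199·499 - 0.348 = 0.0169z*, so z* = 0.645/0.0169 = 38.2.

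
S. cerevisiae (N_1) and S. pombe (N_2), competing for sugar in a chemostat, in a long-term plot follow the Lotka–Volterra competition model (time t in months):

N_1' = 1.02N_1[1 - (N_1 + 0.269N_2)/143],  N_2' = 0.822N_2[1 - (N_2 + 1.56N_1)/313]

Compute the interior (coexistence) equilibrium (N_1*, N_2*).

Setting both brackets to zero gives the nullclines N_1 + 0.269N_2 = 143 and 1.56N_1 + N_2 = 313.
Substituting N_2 = 313 - 1.56N_1 into the first: N_1(1 - 0.269·1.56) = 143 - 0.269·313.
So N_1* = 58.8/0.58 = 101, and then N_2* = 313 - 1.56·101 = 155.

N_1* ≈ 101, N_2* ≈ 155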